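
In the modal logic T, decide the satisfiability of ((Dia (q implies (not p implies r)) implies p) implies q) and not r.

1. ((Dia (q implies (not p implies r)) implies p) implies q) and not r, 0
2. (Dia (q implies (not p implies r)) implies p) implies q, 0
3. not r, 0
4. q, 0
Accessibility: 0R0

Yes, satisfiable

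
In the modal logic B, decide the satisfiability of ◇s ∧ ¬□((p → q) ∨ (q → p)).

1. ◇s ∧ ¬□((p → q) ∨ (q → p)), 0
2. ◇s, 0   [∧-rule on 1]
3. ¬□((p → q) ∨ (q → p)), 0   [∧-rule on 1]
4. s, 1   [◇-rule on 2: fresh world 1, 0R1]
5. ¬((p → q) ∨ (q → p)), 2   [¬□-rule on 3: fresh world 2, 0R2]
6. ¬(p → q), 2   [¬∨-rule on 5]
7. ¬(q → p), 2   [¬∨-rule on 5]
8. p, 2   [¬→-rule on 6]
9. ¬q, 2   [¬→-rule on 6]
10. q, 2   [¬→-rule on 7]
11. ¬p, 2   [¬→-rule on 7]
Accessibility: 0R0, 0R1, 0R2, 1R0, 1R1, 2R0, 2R2
Branch closes: q and ¬q both at 2.
Every branch closes; the branch above is one of them.

No, unsatisfiable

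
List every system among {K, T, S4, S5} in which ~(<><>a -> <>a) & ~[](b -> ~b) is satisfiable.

K, T

T-tableau for the formula:
1. ~(<><>a -> <>a) & ~[](b -> ~b), w0
2. ~(<><>a -> <>a), w0   [&-rule on 1]
3. ~[](b -> ~b), w0   [&-rule on 1]
4. <><>a, w0   [~->-rule on 2]
5. ~<>a, w0   [~->-rule on 2]
6. ~a, w0   [~<>-rule on 5 via w0Rw0]
7. ~(b -> ~b), w1   [~[]-rule on 3: fresh world w1, w0Rw1]
8. b, w1   [~->-rule on 7]
9. ~a, w1   [~<>-rule on 5 via w0Rw1]
10. <>a, w2   [<>-rule on 4: fresh world w2, w0Rw2]
11. ~a, w2   [~<>-rule on 5 via w0Rw2]
12. a, w3   [<>-rule on 10: fresh world w3, w2Rw3]
Accessibility: w0Rw0, w0Rw1, w0Rw2, w1Rw1, w2Rw2, w2Rw3, w3Rw3
Complete open branch: satisfiable in T, hence also in K (this T-model is also a K-model).
S4-tableau for the formula:
1. ~(<><>a -> <>a) & ~[](b -> ~b), w0
2. ~(<><>a -> <>a), w0   [&-rule on 1]
3. ~[](b -> ~b), w0   [&-rule on 1]
4. <><>a, w0   [~->-rule on 2]
5. ~<>a, w0   [~->-rule on 2]
6. ~a, w0   [~<>-rule on 5 via w0Rw0]
7. ~(b -> ~b), w1   [~[]-rule on 3: fresh world w1, w0Rw1]
8. b, w1   [~->-rule on 7]
9. ~a, w1   [~<>-rule on 5 via w0Rw1]
10. <>a, w2   [<>-rule on 4: fresh world w2, w0Rw2]
11. ~a, w2   [~<>-rule on 5 via w0Rw2]
12. a, w3   [<>-rule on 10: fresh world w3, w2Rw3]
13. ~a, w3   [~<>-rule on 5 via w0Rw3]
Accessibility: w0Rw0, w0Rw1, w0Rw2, w0Rw3, w1Rw1, w2Rw2, w2Rw3, w3Rw3
Branch closes: a and ~a both at w3.
Every branch closes (one shown): unsatisfiable in S4, hence also in S5 (every S5-frame is an S4-frame).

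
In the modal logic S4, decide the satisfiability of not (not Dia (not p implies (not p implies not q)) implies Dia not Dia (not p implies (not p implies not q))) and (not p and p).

1. not (not Dia (not p implies (not p implies not q)) implies Dia not Dia (not p implies (not p implies not q))) and (not p and p), 0
2. not (not Dia (not p implies (not p implies not q)) implies Dia not Dia (not p implies (not p implies not q))), 0
3. not p and p, 0
4. not Dia (not p implies (not p implies not q)), 0
5. not Dia not Dia (not p implies (not p implies not q)), 0
6. not p, 0
7. p, 0
Accessibility: 0R0
Branch closes: p and not p both at 0.
Every branch closes; the branch above is one of them.

No, unsatisfiable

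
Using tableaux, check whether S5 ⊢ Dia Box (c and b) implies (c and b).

Valid

Tableau for the negation not (Dia Box (c and b) implies (c and b)):
1. not (Dia Box (c and b) implies (c and b)), u
2. Dia Box (c and b), u
3. not (c and b), u
4. not b, u
5. Box (c and b), v
6. c and b, u
7. c, u
8. b, u
Accessibility: uRu, uRv, vRu, vRv
Branch closes: b and not b both at u.
All branches of the negation close; one closing branch shown above.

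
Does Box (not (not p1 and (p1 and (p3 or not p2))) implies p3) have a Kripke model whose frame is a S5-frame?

1. Box (not (not p1 and (p1 and (p3 or not p2))) implies p3), u
2. not (not p1 and (p1 and (p3 or not p2))) implies p3, u
3. p3, u
Accessibility: uRu

Satisfiable (open branch found)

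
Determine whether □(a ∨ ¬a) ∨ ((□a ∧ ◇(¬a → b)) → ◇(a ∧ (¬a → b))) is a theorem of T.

Valid in T

Tableau for the negation ¬(□(a ∨ ¬a) ∨ ((□a ∧ ◇(¬a → b)) → ◇(a ∧ (¬a → b)))):
1. ¬(□(a ∨ ¬a) ∨ ((□a ∧ ◇(¬a → b)) → ◇(a ∧ (¬a → b)))), u
2. ¬□(a ∨ ¬a), u   [¬∨-rule on 1]
3. ¬((□a ∧ ◇(¬a → b)) → ◇(a ∧ (¬a → b))), u   [¬∨-rule on 1]
4. □a ∧ ◇(¬a → b), u   [¬→-rule on 3]
5. ¬◇(a ∧ (¬a → b)), u   [¬→-rule on 3]
6. □a, u   [∧-rule on 4]
7. ◇(¬a → b), u   [∧-rule on 4]
8. ¬(a ∧ (¬a → b)), u   [¬◇-rule on 5 via uRu]
9. a, u   [□-rule on 6 via uRu]
10. ¬(¬a → b), u   [¬∧-rule on 8 (branches; this branch)]
11. ¬a, u   [¬→-rule on 10]
12. ¬b, u   [¬→-rule on 10]
Accessibility: uRu
Branch closes: a and ¬a both at u.
Every branch of the negation's tableau closes; the branch above is one of them.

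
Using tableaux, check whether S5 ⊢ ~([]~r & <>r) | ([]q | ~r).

Tableau for the negation ~(~([]~r & <>r) | ([]q | ~r)):
1. ~(~([]~r & <>r) | ([]q | ~r)), w0
2. []~r & <>r, w0   [~|-rule on 1]
3. ~([]q | ~r), w0   [~|-rule on 1]
4. []~r, w0   [&-rule on 2]
5. <>r, w0   [&-rule on 2]
6. ~[]q, w0   [~|-rule on 3]
7. r, w0   [~|-rule on 3]
8. ~r, w0   [[]-rule on 4 via w0Rw0]
Accessibility: w0Rw0
Branch closes: r and ~r both at w0.
All branches of the negation close; one closing branch shown above.

Valid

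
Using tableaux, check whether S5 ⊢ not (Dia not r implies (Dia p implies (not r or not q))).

Invalid (countermodel exists)

Tableau for the negation Dia not r implies (Dia p implies (not r or not q)):
1. Dia not r implies (Dia p implies (not r or not q)), u
2. Dia p implies (not r or not q), u   [implies-rule on 1 (branches; this branch)]
3. not r or not q, u   [implies-rule on 2 (branches; this branch)]
4. not q, u   [or-rule on 3 (branches; this branch)]
Accessibility: uRu
The negation has an open branch (countermodel exists).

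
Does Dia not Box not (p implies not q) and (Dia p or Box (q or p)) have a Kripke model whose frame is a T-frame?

1. Dia not Box not (p implies not q) and (Dia p or Box (q or p)), u
2. Dia not Box not (p implies not q), u
3. Dia p or Box (q or p), u
4. Box (q or p), u
5. q or p, u
6. p, u
7. not Box not (p implies not q), v
8. q or p, v
9. p, v
10. p implies not q, w
11. not q, w
Accessibility: uRu, uRv, vRv, vRw, wRw

Satisfiable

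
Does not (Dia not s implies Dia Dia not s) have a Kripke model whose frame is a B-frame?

Unsatisfiable

1. not (Dia not s implies Dia Dia not s), 0
2. Dia not s, 0   [neg-implies-rule on 1]
3. not Dia Dia not s, 0   [neg-implies-rule on 1]
4. not Dia not s, 0   [neg-Dia-rule on 3 via 0R0]
5. s, 0   [neg-Dia-rule on 4 via 0R0]
6. not s, 1   [Dia-rule on 2: fresh world 1, 0R1]
7. not Dia not s, 1   [neg-Dia-rule on 3 via 0R1]
8. s, 1   [neg-Dia-rule on 4 via 0R1]
Accessibility: 0R0, 0R1, 1R0, 1R1
Branch closes: s and not s both at 1.
All branches of the tableau close; one closing branch shown above.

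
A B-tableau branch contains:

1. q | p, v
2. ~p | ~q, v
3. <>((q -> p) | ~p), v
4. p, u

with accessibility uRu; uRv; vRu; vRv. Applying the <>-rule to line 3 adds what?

a fresh world w with vRw, and (q -> p) | ~p at w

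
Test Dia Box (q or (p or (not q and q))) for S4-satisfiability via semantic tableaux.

1. Dia Box (q or (p or (not q and q))), 0
2. Box (q or (p or (not q and q))), 1
3. q or (p or (not q and q)), 1
4. p or (not q and q), 1
5. p, 1
Accessibility: 0R0, 0R1, 1R1

Yes, satisfiable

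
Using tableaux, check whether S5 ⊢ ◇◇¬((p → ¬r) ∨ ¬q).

Not valid

Tableau for the negation ¬◇◇¬((p → ¬r) ∨ ¬q):
1. ¬◇◇¬((p → ¬r) ∨ ¬q), w0
2. ¬◇¬((p → ¬r) ∨ ¬q), w0
3. (p → ¬r) ∨ ¬q, w0
4. ¬q, w0
Accessibility: w0Rw0
The negation has an open branch (countermodel exists).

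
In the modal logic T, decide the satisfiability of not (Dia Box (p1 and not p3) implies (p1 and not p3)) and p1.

1. not (Dia Box (p1 and not p3) implies (p1 and not p3)) and p1, w0
2. not (Dia Box (p1 and not p3) implies (p1 and not p3)), w0
3. p1, w0
4. Dia Box (p1 and not p3), w0
5. not (p1 and not p3), w0
6. p3, w0
7. Box (p1 and not p3), w1
8. p1 and not p3, w1
9. p1, w1
10. not p3, w1
Accessibility: w0Rw0, w0Rw1, w1Rw1

Satisfiable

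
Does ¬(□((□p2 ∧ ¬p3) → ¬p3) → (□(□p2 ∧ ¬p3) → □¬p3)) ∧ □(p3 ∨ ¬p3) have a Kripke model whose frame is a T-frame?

1. ¬(□((□p2 ∧ ¬p3) → ¬p3) → (□(□p2 ∧ ¬p3) → □¬p3)) ∧ □(p3 ∨ ¬p3), u
2. ¬(□((□p2 ∧ ¬p3) → ¬p3) → (□(□p2 ∧ ¬p3) → □¬p3)), u
3. □(p3 ∨ ¬p3), u
4. □((□p2 ∧ ¬p3) → ¬p3), u
5. ¬(□(□p2 ∧ ¬p3) → □¬p3), u
6. □(□p2 ∧ ¬p3), u
7. ¬□¬p3, u
8. p3 ∨ ¬p3, u
9. (□p2 ∧ ¬p3) → ¬p3, u
10. □p2 ∧ ¬p3, u
11. □p2, u
12. ¬p3, u
13. p2, u
14. ¬(□p2 ∧ ¬p3), u
15. ¬□p2, u
16. p3, v
17. p3 ∨ ¬p3, v
18. (□p2 ∧ ¬p3) → ¬p3, v
19. □p2 ∧ ¬p3, v
20. □p2, v
21. ¬p3, v
Accessibility: uRu, uRv, vRv
Branch closes: p3 and ¬p3 both at v.
(One branch shown.) All branches close.

Unsatisfiable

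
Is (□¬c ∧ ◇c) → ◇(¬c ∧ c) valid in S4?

Yes, valid

Tableau for the negation ¬((□¬c ∧ ◇c) → ◇(¬c ∧ c)):
1. ¬((□¬c ∧ ◇c) → ◇(¬c ∧ c)), 0
2. □¬c ∧ ◇c, 0
3. ¬◇(¬c ∧ c), 0
4. □¬c, 0
5. ◇c, 0
6. ¬(¬c ∧ c), 0
7. ¬c, 0
8. c, 1
9. ¬(¬c ∧ c), 1
10. ¬c, 1
Accessibility: 0R0, 0R1, 1R1
Branch closes: c and ¬c both at 1.
Every branch of the negation's tableau closes; the branch above is one of them.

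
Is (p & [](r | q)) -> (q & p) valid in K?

Tableau for the negation ~((p & [](r | q)) -> (q & p)):
1. ~((p & [](r | q)) -> (q & p)), w0
2. p & [](r | q), w0
3. ~(q & p), w0
4. p, w0
5. [](r | q), w0
6. ~q, w0
The negation has an open branch (countermodel exists).

No, not valid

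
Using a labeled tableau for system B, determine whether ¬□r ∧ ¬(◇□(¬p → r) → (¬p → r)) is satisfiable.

Unsatisfiable

1. ¬□r ∧ ¬(◇□(¬p → r) → (¬p → r)), w0
2. ¬□r, w0
3. ¬(◇□(¬p → r) → (¬p → r)), w0
4. ◇□(¬p → r), w0
5. ¬(¬p → r), w0
6. ¬p, w0
7. ¬r, w0
8. ¬r, w1
9. □(¬p → r), w2
10. ¬p → r, w0
11. ¬p → r, w2
12. r, w0
Accessibility: w0Rw0, w0Rw1, w0Rw2, w1Rw0, w1Rw1, w2Rw0, w2Rw2
Branch closes: r and ¬r both at w0.
All branches of the tableau close; one closing branch shown above.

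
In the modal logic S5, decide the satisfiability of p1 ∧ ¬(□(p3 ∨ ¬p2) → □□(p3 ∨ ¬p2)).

Unsatisfiable (every branch closes)

1. p1 ∧ ¬(□(p3 ∨ ¬p2) → □□(p3 ∨ ¬p2)), w0
2. p1, w0
3. ¬(□(p3 ∨ ¬p2) → □□(p3 ∨ ¬p2)), w0
4. □(p3 ∨ ¬p2), w0
5. ¬□□(p3 ∨ ¬p2), w0
6. p3 ∨ ¬p2, w0
7. ¬p2, w0
8. ¬□(p3 ∨ ¬p2), w1
9. p3 ∨ ¬p2, w1
10. ¬p2, w1
11. ¬(p3 ∨ ¬p2), w2
12. ¬p3, w2
13. p2, w2
14. p3 ∨ ¬p2, w2
15. ¬p2, w2
Accessibility: w0Rw0, w0Rw1, w0Rw2, w1Rw0, w1Rw1, w1Rw2, w2Rw0, w2Rw1, w2Rw2
Branch closes: p2 and ¬p2 both at w2.
All branches of the tableau close; one closing branch shown above.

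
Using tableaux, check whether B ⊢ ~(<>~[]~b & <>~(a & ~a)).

Tableau for the negation <>~[]~b & <>~(a & ~a):
1. <>~[]~b & <>~(a & ~a), u
2. <>~[]~b, u
3. <>~(a & ~a), u
4. ~[]~b, v
5. ~(a & ~a), w
6. a, w
7. b, x
Accessibility: uRu, uRv, uRw, vRu, vRv, vRx, wRu, wRw, xRv, xRx
The negation has an open branch (countermodel exists).

No, not valid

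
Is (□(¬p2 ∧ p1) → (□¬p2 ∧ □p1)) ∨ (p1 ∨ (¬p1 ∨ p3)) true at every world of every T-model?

Yes, valid

Tableau for the negation ¬((□(¬p2 ∧ p1) → (□¬p2 ∧ □p1)) ∨ (p1 ∨ (¬p1 ∨ p3))):
1. ¬((□(¬p2 ∧ p1) → (□¬p2 ∧ □p1)) ∨ (p1 ∨ (¬p1 ∨ p3))), w0
2. ¬(□(¬p2 ∧ p1) → (□¬p2 ∧ □p1)), w0
3. ¬(p1 ∨ (¬p1 ∨ p3)), w0
4. □(¬p2 ∧ p1), w0
5. ¬(□¬p2 ∧ □p1), w0
6. ¬p1, w0
7. ¬(¬p1 ∨ p3), w0
8. p1, w0
9. ¬p3, w0
Accessibility: w0Rw0
Branch closes: p1 and ¬p1 both at w0.
Every branch of the negation's tableau closes; the branch above is one of them.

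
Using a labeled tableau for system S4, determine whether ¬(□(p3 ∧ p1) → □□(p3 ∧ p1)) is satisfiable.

Unsatisfiable (every branch closes)

1. ¬(□(p3 ∧ p1) → □□(p3 ∧ p1)), w0
2. □(p3 ∧ p1), w0
3. ¬□□(p3 ∧ p1), w0
4. p3 ∧ p1, w0
5. p3, w0
6. p1, w0
7. ¬□(p3 ∧ p1), w1
8. p3 ∧ p1, w1
9. p3, w1
10. p1, w1
11. ¬(p3 ∧ p1), w2
12. p3 ∧ p1, w2
13. p3, w2
14. p1, w2
15. ¬p1, w2
Accessibility: w0Rw0, w0Rw1, w0Rw2, w1Rw1, w1Rw2, w2Rw2
Branch closes: p1 and ¬p1 both at w2.
All branches of the tableau close; one closing branch shown above.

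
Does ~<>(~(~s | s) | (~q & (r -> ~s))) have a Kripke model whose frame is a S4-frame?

1. ~<>(~(~s | s) | (~q & (r -> ~s))), 0
2. ~(~(~s | s) | (~q & (r -> ~s))), 0   [~<>-rule on 1 via 0R0]
3. ~s | s, 0   [~|-rule on 2]
4. ~(~q & (r -> ~s)), 0   [~|-rule on 2]
5. s, 0   [|-rule on 3 (branches; this branch)]
6. ~(r -> ~s), 0   [~&-rule on 4 (branches; this branch)]
7. r, 0   [~->-rule on 6]
Accessibility: 0R0

Satisfiable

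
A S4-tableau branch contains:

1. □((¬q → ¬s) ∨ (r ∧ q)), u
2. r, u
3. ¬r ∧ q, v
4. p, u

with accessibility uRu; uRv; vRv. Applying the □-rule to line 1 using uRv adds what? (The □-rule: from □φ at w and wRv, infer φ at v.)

(¬q → ¬s) ∨ (r ∧ q), v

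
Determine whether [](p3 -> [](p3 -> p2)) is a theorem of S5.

Invalid (countermodel exists)

Tableau for the negation ~[](p3 -> [](p3 -> p2)):
1. ~[](p3 -> [](p3 -> p2)), w0
2. ~(p3 -> [](p3 -> p2)), w1
3. p3, w1
4. ~[](p3 -> p2), w1
5. ~(p3 -> p2), w2
6. p3, w2
7. ~p2, w2
Accessibility: w0Rw0, w0Rw1, w0Rw2, w1Rw0, w1Rw1, w1Rw2, w2Rw0, w2Rw1, w2Rw2
The negation has an open branch (countermodel exists).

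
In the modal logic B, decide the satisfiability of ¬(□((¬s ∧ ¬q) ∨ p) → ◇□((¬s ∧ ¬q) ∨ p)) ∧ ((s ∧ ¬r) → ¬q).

1. ¬(□((¬s ∧ ¬q) ∨ p) → ◇□((¬s ∧ ¬q) ∨ p)) ∧ ((s ∧ ¬r) → ¬q), 0
2. ¬(□((¬s ∧ ¬q) ∨ p) → ◇□((¬s ∧ ¬q) ∨ p)), 0
3. (s ∧ ¬r) → ¬q, 0
4. □((¬s ∧ ¬q) ∨ p), 0
5. ¬◇□((¬s ∧ ¬q) ∨ p), 0
6. (¬s ∧ ¬q) ∨ p, 0
7. ¬□((¬s ∧ ¬q) ∨ p), 0
8. ¬(s ∧ ¬r), 0
9. ¬s ∧ ¬q, 0
10. ¬s, 0
11. ¬q, 0
12. r, 0
13. ¬((¬s ∧ ¬q) ∨ p), 1
14. ¬(¬s ∧ ¬q), 1
15. ¬p, 1
16. (¬s ∧ ¬q) ∨ p, 1
17. ¬□((¬s ∧ ¬q) ∨ p), 1
18. q, 1
19. ¬s ∧ ¬q, 1
20. ¬s, 1
21. ¬q, 1
Accessibility: 0R0, 0R1, 1R0, 1R1
Branch closes: q and ¬q both at 1.
(One branch shown.) All branches close.

No, unsatisfiable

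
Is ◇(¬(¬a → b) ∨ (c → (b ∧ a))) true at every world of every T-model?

Tableau for the negation ¬◇(¬(¬a → b) ∨ (c → (b ∧ a))):
1. ¬◇(¬(¬a → b) ∨ (c → (b ∧ a))), w0
2. ¬(¬(¬a → b) ∨ (c → (b ∧ a))), w0   [¬◇-rule on 1 via w0Rw0]
3. ¬a → b, w0   [¬∨-rule on 2]
4. ¬(c → (b ∧ a)), w0   [¬∨-rule on 2]
5. c, w0   [¬→-rule on 4]
6. ¬(b ∧ a), w0   [¬→-rule on 4]
7. b, w0   [→-rule on 3 (branches; this branch)]
8. ¬a, w0   [¬∧-rule on 6 (branches; this branch)]
Accessibility: w0Rw0
The negation has an open branch (countermodel exists).

Invalid (countermodel exists)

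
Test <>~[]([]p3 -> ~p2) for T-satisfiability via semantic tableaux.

1. <>~[]([]p3 -> ~p2), u
2. ~[]([]p3 -> ~p2), v
3. ~([]p3 -> ~p2), w
4. []p3, w
5. p2, w
6. p3, w
Accessibility: uRu, uRv, vRv, vRw, wRw

Yes, satisfiable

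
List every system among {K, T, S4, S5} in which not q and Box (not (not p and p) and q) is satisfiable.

K

T-tableau for the formula:
1. not q and Box (not (not p and p) and q), u
2. not q, u
3. Box (not (not p and p) and q), u
4. not (not p and p) and q, u
5. not (not p and p), u
6. q, u
Accessibility: uRu
Branch closes: q and not q both at u.
Every branch closes (one shown): unsatisfiable in T, hence also in S4, S5 (every S4/S5-frame is a T-frame).
K-tableau for the formula:
1. not q and Box (not (not p and p) and q), u
2. not q, u
3. Box (not (not p and p) and q), u
Complete open branch: satisfiable in K.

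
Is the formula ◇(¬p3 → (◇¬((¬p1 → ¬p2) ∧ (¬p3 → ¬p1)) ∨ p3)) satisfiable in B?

1. ◇(¬p3 → (◇¬((¬p1 → ¬p2) ∧ (¬p3 → ¬p1)) ∨ p3)), w0
2. ¬p3 → (◇¬((¬p1 → ¬p2) ∧ (¬p3 → ¬p1)) ∨ p3), w1   [◇-rule on 1: fresh world w1, w0Rw1]
3. ◇¬((¬p1 → ¬p2) ∧ (¬p3 → ¬p1)) ∨ p3, w1   [→-rule on 2 (branches; this branch)]
4. p3, w1   [∨-rule on 3 (branches; this branch)]
Accessibility: w0Rw0, w0Rw1, w1Rw0, w1Rw1

Yes, satisfiable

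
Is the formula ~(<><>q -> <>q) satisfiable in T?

1. ~(<><>q -> <>q), u
2. <><>q, u
3. ~<>q, u
4. ~q, u
5. <>q, v
6. ~q, v
7. q, w
Accessibility: uRu, uRv, vRv, vRw, wRw

Yes, satisfiable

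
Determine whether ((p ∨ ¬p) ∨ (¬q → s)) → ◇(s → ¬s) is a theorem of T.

Tableau for the negation ¬(((p ∨ ¬p) ∨ (¬q → s)) → ◇(s → ¬s)):
1. ¬(((p ∨ ¬p) ∨ (¬q → s)) → ◇(s → ¬s)), w0
2. (p ∨ ¬p) ∨ (¬q → s), w0
3. ¬◇(s → ¬s), w0
4. ¬(s → ¬s), w0
5. s, w0
6. ¬q → s, w0
Accessibility: w0Rw0
The negation has an open branch (countermodel exists).

Invalid (countermodel exists)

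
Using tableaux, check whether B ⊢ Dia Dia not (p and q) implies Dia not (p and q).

Tableau for the negation not (Dia Dia not (p and q) implies Dia not (p and q)):
1. not (Dia Dia not (p and q) implies Dia not (p and q)), w0
2. Dia Dia not (p and q), w0   [neg-implies-rule on 1]
3. not Dia not (p and q), w0   [neg-implies-rule on 1]
4. p and q, w0   [neg-Dia-rule on 3 via w0Rw0]
5. p, w0   [and-rule on 4]
6. q, w0   [and-rule on 4]
7. Dia not (p and q), w1   [Dia-rule on 2: fresh world w1, w0Rw1]
8. p and q, w1   [neg-Dia-rule on 3 via w0Rw1]
9. p, w1   [and-rule on 8]
10. q, w1   [and-rule on 8]
11. not (p and q), w2   [Dia-rule on 7: fresh world w2, w1Rw2]
12. not q, w2   [neg-and-rule on 11 (branches; this branch)]
Accessibility: w0Rw0, w0Rw1, w1Rw0, w1Rw1, w1Rw2, w2Rw1, w2Rw2
The negation has an open branch (countermodel exists).

Not valid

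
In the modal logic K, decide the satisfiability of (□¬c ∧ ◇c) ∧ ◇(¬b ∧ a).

1. (□¬c ∧ ◇c) ∧ ◇(¬b ∧ a), u
2. □¬c ∧ ◇c, u
3. ◇(¬b ∧ a), u
4. □¬c, u
5. ◇c, u
6. ¬b ∧ a, v
7. ¬b, v
8. a, v
9. ¬c, v
10. c, w
11. ¬c, w
Accessibility: uRv, uRw
Branch closes: c and ¬c both at w.
All branches of the tableau close; one closing branch shown above.

No, unsatisfiable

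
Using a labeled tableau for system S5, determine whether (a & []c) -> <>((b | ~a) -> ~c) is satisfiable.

1. (a & []c) -> <>((b | ~a) -> ~c), w0
2. <>((b | ~a) -> ~c), w0
3. (b | ~a) -> ~c, w1
4. ~c, w1
Accessibility: w0Rw0, w0Rw1, w1Rw0, w1Rw1

Satisfiable (open branch found)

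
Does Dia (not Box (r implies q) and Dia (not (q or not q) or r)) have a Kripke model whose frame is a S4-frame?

1. Dia (not Box (r implies q) and Dia (not (q or not q) or r)), 0
2. not Box (r implies q) and Dia (not (q or not q) or r), 1
3. not Box (r implies q), 1
4. Dia (not (q or not q) or r), 1
5. not (r implies q), 2
6. r, 2
7. not q, 2
8. not (q or not q) or r, 3
9. r, 3
Accessibility: 0R0, 0R1, 0R2, 0R3, 1R1, 1R2, 1R3, 2R2, 3R3

Satisfiable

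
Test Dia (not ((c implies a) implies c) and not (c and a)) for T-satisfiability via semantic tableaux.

Satisfiable

1. Dia (not ((c implies a) implies c) and not (c and a)), u
2. not ((c implies a) implies c) and not (c and a), v
3. not ((c implies a) implies c), v
4. not (c and a), v
5. c implies a, v
6. not c, v
7. not a, v
Accessibility: uRu, uRv, vRv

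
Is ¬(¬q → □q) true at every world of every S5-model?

Not valid

Tableau for the negation ¬q → □q:
1. ¬q → □q, w0
2. □q, w0
3. q, w0
Accessibility: w0Rw0
The negation has an open branch (countermodel exists).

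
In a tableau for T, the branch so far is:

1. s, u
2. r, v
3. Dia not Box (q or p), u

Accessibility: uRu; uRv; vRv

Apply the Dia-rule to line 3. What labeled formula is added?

a fresh world w with uRw, and not Box (q or p) at w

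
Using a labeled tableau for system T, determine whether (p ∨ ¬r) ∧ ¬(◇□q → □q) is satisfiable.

Satisfiable

1. (p ∨ ¬r) ∧ ¬(◇□q → □q), w0
2. p ∨ ¬r, w0
3. ¬(◇□q → □q), w0
4. ◇□q, w0
5. ¬□q, w0
6. ¬r, w0
7. □q, w1
8. q, w1
9. ¬q, w2
Accessibility: w0Rw0, w0Rw1, w0Rw2, w1Rw1, w2Rw2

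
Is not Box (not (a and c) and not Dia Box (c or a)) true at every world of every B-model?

Not valid

Tableau for the negation Box (not (a and c) and not Dia Box (c or a)):
1. Box (not (a and c) and not Dia Box (c or a)), w0
2. not (a and c) and not Dia Box (c or a), w0   [Box-rule on 1 via w0Rw0]
3. not (a and c), w0   [and-rule on 2]
4. not Dia Box (c or a), w0   [and-rule on 2]
5. not Box (c or a), w0   [neg-Dia-rule on 4 via w0Rw0]
6. not c, w0   [neg-and-rule on 3 (branches; this branch)]
7. not (c or a), w1   [neg-Box-rule on 5: fresh world w1, w0Rw1]
8. not c, w1   [neg-or-rule on 7]
9. not a, w1   [neg-or-rule on 7]
10. not (a and c) and not Dia Box (c or a), w1   [Box-rule on 1 via w0Rw1]
11. not (a and c), w1   [and-rule on 10]
12. not Dia Box (c or a), w1   [and-rule on 10]
13. not Box (c or a), w1   [neg-Dia-rule on 4 via w0Rw1]
14. not (c or a), w2   [neg-Box-rule on 13: fresh world w2, w1Rw2]
15. not c, w2   [neg-or-rule on 14]
16. not a, w2   [neg-or-rule on 14]
17. not Box (c or a), w2   [neg-Dia-rule on 12 via w1Rw2]
18. not (c or a), w3   [neg-Box-rule on 17: fresh world w3, w2Rw3]
19. not c, w3   [neg-or-rule on 18]
20. not a, w3   [neg-or-rule on 18]
Accessibility: w0Rw0, w0Rw1, w1Rw0, w1Rw1, w1Rw2, w2Rw1, w2Rw2, w2Rw3, w3Rw2, w3Rw3
The negation has an open branch (countermodel exists).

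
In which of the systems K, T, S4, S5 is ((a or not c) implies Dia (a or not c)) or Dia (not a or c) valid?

T, S4, S5

K-tableau for the negation not (((a or not c) implies Dia (a or not c)) or Dia (not a or c)):
1. not (((a or not c) implies Dia (a or not c)) or Dia (not a or c)), 0
2. not ((a or not c) implies Dia (a or not c)), 0   [neg-or-rule on 1]
3. not Dia (not a or c), 0   [neg-or-rule on 1]
4. a or not c, 0   [neg-implies-rule on 2]
5. not Dia (a or not c), 0   [neg-implies-rule on 2]
6. not c, 0   [or-rule on 4 (branches; this branch)]
Complete open branch: countermodel on a K-frame, so not valid in K.
T-tableau for the negation not (((a or not c) implies Dia (a or not c)) or Dia (not a or c)):
1. not (((a or not c) implies Dia (a or not c)) or Dia (not a or c)), 0
2. not ((a or not c) implies Dia (a or not c)), 0   [neg-or-rule on 1]
3. not Dia (not a or c), 0   [neg-or-rule on 1]
4. a or not c, 0   [neg-implies-rule on 2]
5. not Dia (a or not c), 0   [neg-implies-rule on 2]
6. not (not a or c), 0   [neg-Dia-rule on 3 via 0R0]
7. a, 0   [neg-or-rule on 6]
8. not c, 0   [neg-or-rule on 6]
9. not (a or not c), 0   [neg-Dia-rule on 5 via 0R0]
10. not a, 0   [neg-or-rule on 9]
11. c, 0   [neg-or-rule on 9]
Accessibility: 0R0
Branch closes: a and not a both at 0.
Every branch closes (one shown): valid in T, hence also in S4, S5 (every theorem of T is a theorem of S4 and S5).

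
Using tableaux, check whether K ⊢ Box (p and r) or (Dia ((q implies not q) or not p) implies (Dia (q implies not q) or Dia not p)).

Valid

Tableau for the negation not (Box (p and r) or (Dia ((q implies not q) or not p) implies (Dia (q implies not q) or Dia not p))):
1. not (Box (p and r) or (Dia ((q implies not q) or not p) implies (Dia (q implies not q) or Dia not p))), u
2. not Box (p and r), u
3. not (Dia ((q implies not q) or not p) implies (Dia (q implies not q) or Dia not p)), u
4. Dia ((q implies not q) or not p), u
5. not (Dia (q implies not q) or Dia not p), u
6. not Dia (q implies not q), u
7. not Dia not p, u
8. not (p and r), v
9. not (q implies not q), v
10. q, v
11. p, v
12. not r, v
13. (q implies not q) or not p, w
14. not (q implies not q), w
15. q, w
16. p, w
17. q implies not q, w
18. not q, w
Accessibility: uRv, uRw
Branch closes: q and not q both at w.
Every branch of the negation's tableau closes; the branch above is one of them.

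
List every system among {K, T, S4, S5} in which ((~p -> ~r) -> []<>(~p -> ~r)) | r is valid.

S5-tableau for the negation ~(((~p -> ~r) -> []<>(~p -> ~r)) | r):
1. ~(((~p -> ~r) -> []<>(~p -> ~r)) | r), w0
2. ~((~p -> ~r) -> []<>(~p -> ~r)), w0   [~|-rule on 1]
3. ~r, w0   [~|-rule on 1]
4. ~p -> ~r, w0   [~->-rule on 2]
5. ~[]<>(~p -> ~r), w0   [~->-rule on 2]
6. ~<>(~p -> ~r), w1   [~[]-rule on 5: fresh world w1, w0Rw1]
7. ~(~p -> ~r), w0   [~<>-rule on 6 via w1Rw0]
8. ~p, w0   [~->-rule on 7]
9. r, w0   [~->-rule on 7]
Accessibility: w0Rw0, w0Rw1, w1Rw0, w1Rw1
Branch closes: r and ~r both at w0.
Every branch closes (one shown): valid in S5.
S4-tableau for the negation ~(((~p -> ~r) -> []<>(~p -> ~r)) | r):
1. ~(((~p -> ~r) -> []<>(~p -> ~r)) | r), w0
2. ~((~p -> ~r) -> []<>(~p -> ~r)), w0   [~|-rule on 1]
3. ~r, w0   [~|-rule on 1]
4. ~p -> ~r, w0   [~->-rule on 2]
5. ~[]<>(~p -> ~r), w0   [~->-rule on 2]
6. ~<>(~p -> ~r), w1   [~[]-rule on 5: fresh world w1, w0Rw1]
7. ~(~p -> ~r), w1   [~<>-rule on 6 via w1Rw1]
8. ~p, w1   [~->-rule on 7]
9. r, w1   [~->-rule on 7]
Accessibility: w0Rw0, w0Rw1, w1Rw1
Complete open branch: countermodel on an S4-frame, so not valid in S4, nor in K, T (the same frame is also a K-frame and a T-frame).

S5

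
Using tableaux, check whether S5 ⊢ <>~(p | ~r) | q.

Tableau for the negation ~(<>~(p | ~r) | q):
1. ~(<>~(p | ~r) | q), u
2. ~<>~(p | ~r), u
3. ~q, u
4. p | ~r, u
5. ~r, u
Accessibility: uRu
The negation has an open branch (countermodel exists).

No, not valid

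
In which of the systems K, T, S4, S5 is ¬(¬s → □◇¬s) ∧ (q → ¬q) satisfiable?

K, T, S4

S4-tableau for the formula:
1. ¬(¬s → □◇¬s) ∧ (q → ¬q), w0
2. ¬(¬s → □◇¬s), w0
3. q → ¬q, w0
4. ¬s, w0
5. ¬□◇¬s, w0
6. ¬q, w0
7. ¬◇¬s, w1
8. s, w1
Accessibility: w0Rw0, w0Rw1, w1Rw1
Complete open branch: satisfiable in S4, hence also in K, T (this S4-model is also a K-model and a T-model).
S5-tableau for the formula:
1. ¬(¬s → □◇¬s) ∧ (q → ¬q), w0
2. ¬(¬s → □◇¬s), w0
3. q → ¬q, w0
4. ¬s, w0
5. ¬□◇¬s, w0
6. ¬q, w0
7. ¬◇¬s, w1
8. s, w0
Accessibility: w0Rw0, w0Rw1, w1Rw0, w1Rw1
Branch closes: s and ¬s both at w0.
Every branch closes (one shown): unsatisfiable in S5.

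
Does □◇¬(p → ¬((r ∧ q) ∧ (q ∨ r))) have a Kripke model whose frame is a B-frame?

1. □◇¬(p → ¬((r ∧ q) ∧ (q ∨ r))), 0
2. ◇¬(p → ¬((r ∧ q) ∧ (q ∨ r))), 0   [□-rule on 1 via 0R0]
3. ¬(p → ¬((r ∧ q) ∧ (q ∨ r))), 1   [◇-rule on 2: fresh world 1, 0R1]
4. p, 1   [¬→-rule on 3]
5. (r ∧ q) ∧ (q ∨ r), 1   [¬→-rule on 3]
6. r ∧ q, 1   [∧-rule on 5]
7. q ∨ r, 1   [∧-rule on 5]
8. r, 1   [∧-rule on 6]
9. q, 1   [∧-rule on 6]
10. ◇¬(p → ¬((r ∧ q) ∧ (q ∨ r))), 1   [□-rule on 1 via 0R1]
11. ¬(p → ¬((r ∧ q) ∧ (q ∨ r))), 2   [◇-rule on 10: fresh world 2, 1R2]
12. p, 2   [¬→-rule on 11]
13. (r ∧ q) ∧ (q ∨ r), 2   [¬→-rule on 11]
14. r ∧ q, 2   [∧-rule on 13]
15. q ∨ r, 2   [∧-rule on 13]
16. r, 2   [∧-rule on 14]
17. q, 2   [∧-rule on 14]
Accessibility: 0R0, 0R1, 1R0, 1R1, 1R2, 2R1, 2R2

Satisfiable (open branch found)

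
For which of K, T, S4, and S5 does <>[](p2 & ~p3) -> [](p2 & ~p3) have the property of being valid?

S5

S4-tableau for the negation ~(<>[](p2 & ~p3) -> [](p2 & ~p3)):
1. ~(<>[](p2 & ~p3) -> [](p2 & ~p3)), 0
2. <>[](p2 & ~p3), 0   [~->-rule on 1]
3. ~[](p2 & ~p3), 0   [~->-rule on 1]
4. [](p2 & ~p3), 1   [<>-rule on 2: fresh world 1, 0R1]
5. p2 & ~p3, 1   [[]-rule on 4 via 1R1]
6. p2, 1   [&-rule on 5]
7. ~p3, 1   [&-rule on 5]
8. ~(p2 & ~p3), 2   [~[]-rule on 3: fresh world 2, 0R2]
9. p3, 2   [~&-rule on 8 (branches; this branch)]
Accessibility: 0R0, 0R1, 0R2, 1R1, 2R2
Complete open branch: countermodel on an S4-frame, so not valid in S4, nor in K, T (the same frame is also a K-frame and a T-frame).
S5-tableau for the negation ~(<>[](p2 & ~p3) -> [](p2 & ~p3)):
1. ~(<>[](p2 & ~p3) -> [](p2 & ~p3)), 0
2. <>[](p2 & ~p3), 0   [~->-rule on 1]
3. ~[](p2 & ~p3), 0   [~->-rule on 1]
4. [](p2 & ~p3), 1   [<>-rule on 2: fresh world 1, 0R1]
5. p2 & ~p3, 0   [[]-rule on 4 via 1R0]
6. p2, 0   [&-rule on 5]
7. ~p3, 0   [&-rule on 5]
8. p2 & ~p3, 1   [[]-rule on 4 via 1R1]
9. p2, 1   [&-rule on 8]
10. ~p3, 1   [&-rule on 8]
11. ~(p2 & ~p3), 2   [~[]-rule on 3: fresh world 2, 0R2]
12. p2 & ~p3, 2   [[]-rule on 4 via 1R2]
13. p2, 2   [&-rule on 12]
14. ~p3, 2   [&-rule on 12]
15. p3, 2   [~&-rule on 11 (branches; this branch)]
Accessibility: 0R0, 0R1, 0R2, 1R0, 1R1, 1R2, 2R0, 2R1, 2R2
Branch closes: p3 and ~p3 both at 2.
Every branch closes (one shown): valid in S5.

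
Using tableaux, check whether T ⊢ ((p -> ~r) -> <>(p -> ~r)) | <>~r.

Valid

Tableau for the negation ~(((p -> ~r) -> <>(p -> ~r)) | <>~r):
1. ~(((p -> ~r) -> <>(p -> ~r)) | <>~r), 0
2. ~((p -> ~r) -> <>(p -> ~r)), 0
3. ~<>~r, 0
4. p -> ~r, 0
5. ~<>(p -> ~r), 0
6. r, 0
7. ~(p -> ~r), 0
8. p, 0
9. ~r, 0
Accessibility: 0R0
Branch closes: r and ~r both at 0.
All branches of the negation close; one closing branch shown above.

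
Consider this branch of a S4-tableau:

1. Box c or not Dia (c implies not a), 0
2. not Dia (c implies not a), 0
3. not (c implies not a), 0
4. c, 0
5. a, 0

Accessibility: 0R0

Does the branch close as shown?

No, open

There is no literal clash: for every atom and world, at most one sign appears.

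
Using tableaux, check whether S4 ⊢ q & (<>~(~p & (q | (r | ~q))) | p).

Not valid

Tableau for the negation ~(q & (<>~(~p & (q | (r | ~q))) | p)):
1. ~(q & (<>~(~p & (q | (r | ~q))) | p)), w0
2. ~(<>~(~p & (q | (r | ~q))) | p), w0
3. ~<>~(~p & (q | (r | ~q))), w0
4. ~p, w0
5. ~p & (q | (r | ~q)), w0
6. q | (r | ~q), w0
7. r | ~q, w0
8. ~q, w0
Accessibility: w0Rw0
The negation has an open branch (countermodel exists).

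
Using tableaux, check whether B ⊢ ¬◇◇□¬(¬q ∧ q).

Not valid

Tableau for the negation ◇◇□¬(¬q ∧ q):
1. ◇◇□¬(¬q ∧ q), w0
2. ◇□¬(¬q ∧ q), w1   [◇-rule on 1: fresh world w1, w0Rw1]
3. □¬(¬q ∧ q), w2   [◇-rule on 2: fresh world w2, w1Rw2]
4. ¬(¬q ∧ q), w1   [□-rule on 3 via w2Rw1]
5. ¬(¬q ∧ q), w2   [□-rule on 3 via w2Rw2]
6. ¬q, w1   [¬∧-rule on 4 (branches; this branch)]
7. ¬q, w2   [¬∧-rule on 5 (branches; this branch)]
Accessibility: w0Rw0, w0Rw1, w1Rw0, w1Rw1, w1Rw2, w2Rw1, w2Rw2
The negation has an open branch (countermodel exists).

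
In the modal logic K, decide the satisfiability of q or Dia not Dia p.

Yes, satisfiable

1. q or Dia not Dia p, 0
2. Dia not Dia p, 0   [or-rule on 1 (branches; this branch)]
3. not Dia p, 1   [Dia-rule on 2: fresh world 1, 0R1]
Accessibility: 0R1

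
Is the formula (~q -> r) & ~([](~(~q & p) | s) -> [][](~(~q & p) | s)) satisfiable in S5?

1. (~q -> r) & ~([](~(~q & p) | s) -> [][](~(~q & p) | s)), w0
2. ~q -> r, w0
3. ~([](~(~q & p) | s) -> [][](~(~q & p) | s)), w0
4. [](~(~q & p) | s), w0
5. ~[][](~(~q & p) | s), w0
6. ~(~q & p) | s, w0
7. r, w0
8. ~(~q & p), w0
9. ~p, w0
10. ~[](~(~q & p) | s), w1
11. ~(~q & p) | s, w1
12. ~(~q & p), w1
13. ~p, w1
14. ~(~(~q & p) | s), w2
15. ~q & p, w2
16. ~s, w2
17. ~q, w2
18. p, w2
19. ~(~q & p) | s, w2
20. ~(~q & p), w2
21. ~p, w2
Accessibility: w0Rw0, w0Rw1, w0Rw2, w1Rw0, w1Rw1, w1Rw2, w2Rw0, w2Rw1, w2Rw2
Branch closes: p and ~p both at w2.
All branches of the tableau close; one closing branch shown above.

Unsatisfiable (every branch closes)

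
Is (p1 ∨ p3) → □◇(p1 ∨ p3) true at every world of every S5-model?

Tableau for the negation ¬((p1 ∨ p3) → □◇(p1 ∨ p3)):
1. ¬((p1 ∨ p3) → □◇(p1 ∨ p3)), w0
2. p1 ∨ p3, w0
3. ¬□◇(p1 ∨ p3), w0
4. p3, w0
5. ¬◇(p1 ∨ p3), w1
6. ¬(p1 ∨ p3), w0
7. ¬p1, w0
8. ¬p3, w0
Accessibility: w0Rw0, w0Rw1, w1Rw0, w1Rw1
Branch closes: p3 and ¬p3 both at w0.
Every branch of the negation's tableau closes; the branch above is one of them.

Valid in S5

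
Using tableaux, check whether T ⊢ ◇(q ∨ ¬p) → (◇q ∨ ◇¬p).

Tableau for the negation ¬(◇(q ∨ ¬p) → (◇q ∨ ◇¬p)):
1. ¬(◇(q ∨ ¬p) → (◇q ∨ ◇¬p)), 0
2. ◇(q ∨ ¬p), 0
3. ¬(◇q ∨ ◇¬p), 0
4. ¬◇q, 0
5. ¬◇¬p, 0
6. ¬q, 0
7. p, 0
8. q ∨ ¬p, 1
9. ¬q, 1
10. p, 1
11. ¬p, 1
Accessibility: 0R0, 0R1, 1R1
Branch closes: p and ¬p both at 1.
All branches of the negation close; one closing branch shown above.

Valid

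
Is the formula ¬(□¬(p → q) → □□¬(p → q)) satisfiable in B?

Satisfiable

1. ¬(□¬(p → q) → □□¬(p → q)), u
2. □¬(p → q), u
3. ¬□□¬(p → q), u
4. ¬(p → q), u
5. p, u
6. ¬q, u
7. ¬□¬(p → q), v
8. ¬(p → q), v
9. p, v
10. ¬q, v
11. p → q, w
12. q, w
Accessibility: uRu, uRv, vRu, vRv, vRw, wRv, wRw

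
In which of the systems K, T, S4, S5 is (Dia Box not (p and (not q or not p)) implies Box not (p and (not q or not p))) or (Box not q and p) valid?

S5-tableau for the negation not ((Dia Box not (p and (not q or not p)) implies Box not (p and (not q or not p))) or (Box not q and p)):
1. not ((Dia Box not (p and (not q or not p)) implies Box not (p and (not q or not p))) or (Box not q and p)), w0
2. not (Dia Box not (p and (not q or not p)) implies Box not (p and (not q or not p))), w0
3. not (Box not q and p), w0
4. Dia Box not (p and (not q or not p)), w0
5. not Box not (p and (not q or not p)), w0
6. not Box not q, w0
7. Box not (p and (not q or not p)), w1
8. not (p and (not q or not p)), w0
9. not (p and (not q or not p)), w1
10. not (not q or not p), w0
11. q, w0
12. p, w0
13. not (not q or not p), w1
14. q, w1
15. p, w1
16. p and (not q or not p), w2
17. p, w2
18. not q or not p, w2
19. not (p and (not q or not p)), w2
20. not q, w2
21. not (not q or not p), w2
22. q, w2
Accessibility: w0Rw0, w0Rw1, w0Rw2, w1Rw0, w1Rw1, w1Rw2, w2Rw0, w2Rw1, w2Rw2
Branch closes: q and not q both at w2.
Every branch closes (one shown): valid in S5.
S4-tableau for the negation not ((Dia Box not (p and (not q or not p)) implies Box not (p and (not q or not p))) or (Box not q and p)):
1. not ((Dia Box not (p and (not q or not p)) implies Box not (p and (not q or not p))) or (Box not q and p)), w0
2. not (Dia Box not (p and (not q or not p)) implies Box not (p and (not q or not p))), w0
3. not (Box not q and p), w0
4. Dia Box not (p and (not q or not p)), w0
5. not Box not (p and (not q or not p)), w0
6. not p, w0
7. Box not (p and (not q or not p)), w1
8. not (p and (not q or not p)), w1
9. not (not q or not p), w1
10. q, w1
11. p, w1
12. p and (not q or not p), w2
13. p, w2
14. not q or not p, w2
15. not q, w2
Accessibility: w0Rw0, w0Rw1, w0Rw2, w1Rw1, w2Rw2
Complete open branch: countermodel on an S4-frame, so not valid in S4, nor in K, T (the same frame is also a K-frame and a T-frame).

S5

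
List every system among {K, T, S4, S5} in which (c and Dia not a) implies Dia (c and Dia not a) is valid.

T-tableau for the negation not ((c and Dia not a) implies Dia (c and Dia not a)):
1. not ((c and Dia not a) implies Dia (c and Dia not a)), u
2. c and Dia not a, u
3. not Dia (c and Dia not a), u
4. c, u
5. Dia not a, u
6. not (c and Dia not a), u
7. not Dia not a, u
8. a, u
9. not a, v
10. not (c and Dia not a), v
11. a, v
Accessibility: uRu, uRv, vRv
Branch closes: a and not a both at v.
Every branch closes (one shown): valid in T, hence also in S4, S5 (every theorem of T is a theorem of S4 and S5).
K-tableau for the negation not ((c and Dia not a) implies Dia (c and Dia not a)):
1. not ((c and Dia not a) implies Dia (c and Dia not a)), u
2. c and Dia not a, u
3. not Dia (c and Dia not a), u
4. c, u
5. Dia not a, u
6. not a, v
7. not (c and Dia not a), v
8. not Dia not a, v
Accessibility: uRv
Complete open branch: countermodel on a K-frame, so not valid in K.

T, S4, S5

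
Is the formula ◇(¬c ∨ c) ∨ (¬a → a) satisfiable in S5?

Yes, satisfiable

1. ◇(¬c ∨ c) ∨ (¬a → a), w0
2. ¬a → a, w0
3. a, w0
Accessibility: w0Rw0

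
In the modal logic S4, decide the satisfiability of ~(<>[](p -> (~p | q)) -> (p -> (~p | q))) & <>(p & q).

Yes, satisfiable

1. ~(<>[](p -> (~p | q)) -> (p -> (~p | q))) & <>(p & q), u
2. ~(<>[](p -> (~p | q)) -> (p -> (~p | q))), u   [&-rule on 1]
3. <>(p & q), u   [&-rule on 1]
4. <>[](p -> (~p | q)), u   [~->-rule on 2]
5. ~(p -> (~p | q)), u   [~->-rule on 2]
6. p, u   [~->-rule on 5]
7. ~(~p | q), u   [~->-rule on 5]
8. ~q, u   [~|-rule on 7]
9. p & q, v   [<>-rule on 3: fresh world v, uRv]
10. p, v   [&-rule on 9]
11. q, v   [&-rule on 9]
12. [](p -> (~p | q)), w   [<>-rule on 4: fresh world w, uRw]
13. p -> (~p | q), w   [[]-rule on 12 via wRw]
14. ~p | q, w   [->-rule on 13 (branches; this branch)]
15. q, w   [|-rule on 14 (branches; this branch)]
Accessibility: uRu, uRv, uRw, vRv, wRw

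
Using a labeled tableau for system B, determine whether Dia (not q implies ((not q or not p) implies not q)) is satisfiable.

1. Dia (not q implies ((not q or not p) implies not q)), u
2. not q implies ((not q or not p) implies not q), v
3. (not q or not p) implies not q, v
4. not q, v
Accessibility: uRu, uRv, vRu, vRv

Satisfiable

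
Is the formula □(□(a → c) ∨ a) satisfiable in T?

Satisfiable (open branch found)

1. □(□(a → c) ∨ a), 0
2. □(a → c) ∨ a, 0   [□-rule on 1 via 0R0]
3. a, 0   [∨-rule on 2 (branches; this branch)]
Accessibility: 0R0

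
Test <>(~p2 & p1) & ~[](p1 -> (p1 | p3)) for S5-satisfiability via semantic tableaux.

1. <>(~p2 & p1) & ~[](p1 -> (p1 | p3)), 0
2. <>(~p2 & p1), 0
3. ~[](p1 -> (p1 | p3)), 0
4. ~p2 & p1, 1
5. ~p2, 1
6. p1, 1
7. ~(p1 -> (p1 | p3)), 2
8. p1, 2
9. ~(p1 | p3), 2
10. ~p1, 2
11. ~p3, 2
Accessibility: 0R0, 0R1, 0R2, 1R0, 1R1, 1R2, 2R0, 2R1, 2R2
Branch closes: p1 and ~p1 both at 2.
Every branch closes; the branch above is one of them.

No, unsatisfiable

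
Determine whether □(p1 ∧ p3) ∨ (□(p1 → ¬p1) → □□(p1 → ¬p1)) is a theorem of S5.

Valid in S5

Tableau for the negation ¬(□(p1 ∧ p3) ∨ (□(p1 → ¬p1) → □□(p1 → ¬p1))):
1. ¬(□(p1 ∧ p3) ∨ (□(p1 → ¬p1) → □□(p1 → ¬p1))), 0
2. ¬□(p1 ∧ p3), 0
3. ¬(□(p1 → ¬p1) → □□(p1 → ¬p1)), 0
4. □(p1 → ¬p1), 0
5. ¬□□(p1 → ¬p1), 0
6. p1 → ¬p1, 0
7. ¬p1, 0
8. ¬(p1 ∧ p3), 1
9. p1 → ¬p1, 1
10. ¬p3, 1
11. ¬p1, 1
12. ¬□(p1 → ¬p1), 2
13. p1 → ¬p1, 2
14. ¬p1, 2
15. ¬(p1 → ¬p1), 3
16. p1, 3
17. p1 → ¬p1, 3
18. ¬p1, 3
Accessibility: 0R0, 0R1, 0R2, 0R3, 1R0, 1R1, 1R2, 1R3, 2R0, 2R1, 2R2, 2R3, 3R0, 3R1, 3R2, 3R3
Branch closes: p1 and ¬p1 both at 3.
All branches of the negation close; one closing branch shown above.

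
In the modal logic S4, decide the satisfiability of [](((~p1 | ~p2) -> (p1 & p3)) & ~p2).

1. [](((~p1 | ~p2) -> (p1 & p3)) & ~p2), 0
2. ((~p1 | ~p2) -> (p1 & p3)) & ~p2, 0
3. (~p1 | ~p2) -> (p1 & p3), 0
4. ~p2, 0
5. p1 & p3, 0
6. p1, 0
7. p3, 0
Accessibility: 0R0

Yes, satisfiable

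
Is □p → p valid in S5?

Valid

Tableau for the negation ¬(□p → p):
1. ¬(□p → p), u
2. □p, u
3. ¬p, u
4. p, u
Accessibility: uRu
Branch closes: p and ¬p both at u.
Every branch of the negation's tableau closes; the branch above is one of them.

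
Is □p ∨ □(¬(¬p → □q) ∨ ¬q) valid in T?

Not valid

Tableau for the negation ¬(□p ∨ □(¬(¬p → □q) ∨ ¬q)):
1. ¬(□p ∨ □(¬(¬p → □q) ∨ ¬q)), 0
2. ¬□p, 0
3. ¬□(¬(¬p → □q) ∨ ¬q), 0
4. ¬p, 1
5. ¬(¬(¬p → □q) ∨ ¬q), 2
6. ¬p → □q, 2
7. q, 2
8. □q, 2
Accessibility: 0R0, 0R1, 0R2, 1R1, 2R2
The negation has an open branch (countermodel exists).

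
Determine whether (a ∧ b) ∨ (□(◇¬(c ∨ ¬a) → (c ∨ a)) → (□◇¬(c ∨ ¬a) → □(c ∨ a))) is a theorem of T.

Tableau for the negation ¬((a ∧ b) ∨ (□(◇¬(c ∨ ¬a) → (c ∨ a)) → (□◇¬(c ∨ ¬a) → □(c ∨ a)))):
1. ¬((a ∧ b) ∨ (□(◇¬(c ∨ ¬a) → (c ∨ a)) → (□◇¬(c ∨ ¬a) → □(c ∨ a)))), 0
2. ¬(a ∧ b), 0
3. ¬(□(◇¬(c ∨ ¬a) → (c ∨ a)) → (□◇¬(c ∨ ¬a) → □(c ∨ a))), 0
4. □(◇¬(c ∨ ¬a) → (c ∨ a)), 0
5. ¬(□◇¬(c ∨ ¬a) → □(c ∨ a)), 0
6. □◇¬(c ∨ ¬a), 0
7. ¬□(c ∨ a), 0
8. ◇¬(c ∨ ¬a) → (c ∨ a), 0
9. ◇¬(c ∨ ¬a), 0
10. ¬b, 0
11. c ∨ a, 0
12. a, 0
13. ¬(c ∨ a), 1
14. ¬c, 1
15. ¬a, 1
16. ◇¬(c ∨ ¬a) → (c ∨ a), 1
17. ◇¬(c ∨ ¬a), 1
18. ¬◇¬(c ∨ ¬a), 1
19. c ∨ ¬a, 1
20. ¬(c ∨ ¬a), 2
21. ¬c, 2
22. a, 2
23. ◇¬(c ∨ ¬a) → (c ∨ a), 2
24. ◇¬(c ∨ ¬a), 2
25. c ∨ a, 2
26. ¬(c ∨ ¬a), 3
27. ¬c, 3
28. a, 3
29. c ∨ ¬a, 3
30. ¬a, 3
Accessibility: 0R0, 0R1, 0R2, 1R1, 1R3, 2R2, 3R3
Branch closes: a and ¬a both at 3.
All branches of the negation close; one closing branch shown above.

Valid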